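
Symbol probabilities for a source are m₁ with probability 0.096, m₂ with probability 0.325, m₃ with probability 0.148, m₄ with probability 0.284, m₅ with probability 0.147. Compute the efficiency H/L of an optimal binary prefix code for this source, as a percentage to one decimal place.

97.3%

Entropy H = −Σ p log₂ p ≈ 2.1819 bits.
Huffman merges: 12/125+147/1000→243/1000; 37/250+243/1000→391/1000; 71/250+13/40→609/1000; 391/1000+609/1000→1. L = 2243/1000 ≈ 2.2430.
Efficiency = H/L = 2.1819/2.2430 = 97.3%.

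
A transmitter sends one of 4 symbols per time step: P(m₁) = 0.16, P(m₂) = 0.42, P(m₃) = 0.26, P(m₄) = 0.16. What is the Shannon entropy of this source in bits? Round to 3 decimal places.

1.877 bits

H = −Σ pᵢ log₂ pᵢ.
−0.16·log₂(0.16) = 0.4230
−0.42·log₂(0.42) = 0.5256
−0.26·log₂(0.26) = 0.5053
−0.16·log₂(0.16) = 0.4230
Sum ≈ 1.8770 → 1.877 bits.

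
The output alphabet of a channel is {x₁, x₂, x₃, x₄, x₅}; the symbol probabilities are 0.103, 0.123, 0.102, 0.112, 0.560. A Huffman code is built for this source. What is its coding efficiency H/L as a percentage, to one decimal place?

Entropy H = −Σ p log₂ p ≈ 1.8677 bits.
Huffman merges: 51/500+103/1000→41/200; 14/125+123/1000→47/200; 41/200+47/200→11/25; 11/25+14/25→1. L = 47/25 ≈ 1.8800.
Efficiency = H/L = 1.8677/1.8800 = 99.3%.

99.3%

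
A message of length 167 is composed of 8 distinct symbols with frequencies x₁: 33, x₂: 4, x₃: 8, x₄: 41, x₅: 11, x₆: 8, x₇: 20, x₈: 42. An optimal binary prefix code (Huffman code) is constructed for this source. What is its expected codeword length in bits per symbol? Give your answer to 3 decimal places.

2.677 bits/symbol

Probabilities are the counts divided by 167.
Repeatedly combine the two least-probable nodes; the expected code length is the sum of the merged weights.
merge 4/167 + 8/167 → 12/167
merge 8/167 + 11/167 → 19/167
merge 12/167 + 19/167 → 31/167
merge 20/167 + 31/167 → 51/167
merge 33/167 + 41/167 → 74/167
merge 42/167 + 51/167 → 93/167
merge 74/167 + 93/167 → 1
L = 12/167 + 19/167 + 31/167 + 51/167 + 74/167 + 93/167 + 1 = 447/167 ≈ 2.677 bits/symbol.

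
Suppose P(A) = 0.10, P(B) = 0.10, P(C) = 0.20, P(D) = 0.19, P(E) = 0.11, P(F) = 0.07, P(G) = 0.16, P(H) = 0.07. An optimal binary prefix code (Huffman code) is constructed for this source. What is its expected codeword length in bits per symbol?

Repeatedly combine the two least-probable nodes; the expected code length is the sum of the merged weights.
merge 7/100 + 7/100 → 7/50
merge 1/10 + 1/10 → 1/5
merge 11/100 + 7/50 → 1/4
merge 4/25 + 19/100 → 7/20
merge 1/5 + 1/5 → 2/5
merge 1/4 + 7/20 → 3/5
merge 2/5 + 3/5 → 1
L = 7/50 + 1/5 + 1/4 + 7/20 + 2/5 + 3/5 + 1 = 147/50 = 2.94 bits/symbol.

2.94 bits/symbol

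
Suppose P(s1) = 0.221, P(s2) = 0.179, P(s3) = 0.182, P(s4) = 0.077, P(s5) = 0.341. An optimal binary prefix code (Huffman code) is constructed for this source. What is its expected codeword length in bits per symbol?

2.256 bits/symbol

Repeatedly combine the two least-probable nodes; the expected code length is the sum of the merged weights.
merge 77/1000 + 179/1000 → 32/125
merge 91/500 + 221/1000 → 403/1000
merge 32/125 + 341/1000 → 597/1000
merge 403/1000 + 597/1000 → 1
L = 32/125 + 403/1000 + 597/1000 + 1 = 282/125 = 2.256 bits/symbol.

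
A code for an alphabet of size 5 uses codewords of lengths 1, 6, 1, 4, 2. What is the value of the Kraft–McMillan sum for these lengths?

1.328125

With common denominator 2^6 = 64: Σ 2^(−ℓᵢ) = 32/64 + 1/64 + 32/64 + 4/64 + 16/64 = 85/64 = 1.328125.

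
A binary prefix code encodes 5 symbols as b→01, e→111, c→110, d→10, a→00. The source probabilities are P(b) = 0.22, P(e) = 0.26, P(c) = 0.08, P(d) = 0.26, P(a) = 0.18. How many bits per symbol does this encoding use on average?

L̄ = Σ pᵢ·ℓᵢ = 0.22·2 + 0.26·3 + 0.08·3 + 0.26·2 + 0.18·2 = 2.34 bits/symbol.

2.34 bits/symbol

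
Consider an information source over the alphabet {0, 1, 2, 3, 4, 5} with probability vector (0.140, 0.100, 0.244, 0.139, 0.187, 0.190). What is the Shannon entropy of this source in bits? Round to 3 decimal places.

2.529 bits

H = −Σ pᵢ log₂ pᵢ.
−0.140·log₂(0.140) = 0.3971
−0.100·log₂(0.100) = 0.3322
−0.244·log₂(0.244) = 0.4966
−0.139·log₂(0.139) = 0.3957
−0.187·log₂(0.187) = 0.4523
−0.190·log₂(0.190) = 0.4552
Sum ≈ 2.5291 → 2.529 bits.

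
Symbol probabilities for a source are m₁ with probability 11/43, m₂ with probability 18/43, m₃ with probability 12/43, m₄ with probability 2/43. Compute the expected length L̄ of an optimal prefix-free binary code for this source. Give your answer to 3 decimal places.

Repeatedly combine the two least-probable nodes; the expected code length is the sum of the merged weights.
merge 2/43 + 11/43 → 13/43
merge 12/43 + 13/43 → 25/43
merge 18/43 + 25/43 → 1
L = 13/43 + 25/43 + 1 = 81/43 ≈ 1.884 bits/symbol.

1.884 bits/symbol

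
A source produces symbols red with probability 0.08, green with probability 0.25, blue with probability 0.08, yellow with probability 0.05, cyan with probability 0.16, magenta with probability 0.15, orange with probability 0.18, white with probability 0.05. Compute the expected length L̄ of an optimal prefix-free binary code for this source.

Repeatedly combine the two least-probable nodes; the expected code length is the sum of the merged weights.
merge 1/20 + 1/20 → 1/10
merge 2/25 + 2/25 → 4/25
merge 1/10 + 3/20 → 1/4
merge 4/25 + 4/25 → 8/25
merge 9/50 + 1/4 → 43/100
merge 1/4 + 8/25 → 57/100
merge 43/100 + 57/100 → 1
L = 1/10 + 4/25 + 1/4 + 8/25 + 43/100 + 57/100 + 1 = 283/100 = 2.83 bits/symbol.

2.83 bits/symbol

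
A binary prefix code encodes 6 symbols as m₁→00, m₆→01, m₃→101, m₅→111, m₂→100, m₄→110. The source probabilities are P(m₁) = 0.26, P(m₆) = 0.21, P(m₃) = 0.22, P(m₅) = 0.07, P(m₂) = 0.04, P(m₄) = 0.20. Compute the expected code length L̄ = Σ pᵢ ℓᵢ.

2.53 bits/symbol

L̄ = Σ pᵢ·ℓᵢ = 0.26·2 + 0.21·2 + 0.22·3 + 0.07·3 + 0.04·3 + 0.20·3 = 2.53 bits/symbol.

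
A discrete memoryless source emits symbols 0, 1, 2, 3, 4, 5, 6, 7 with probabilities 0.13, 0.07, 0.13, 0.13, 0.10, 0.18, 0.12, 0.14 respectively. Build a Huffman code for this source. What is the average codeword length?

Repeatedly combine the two least-probable nodes; the expected code length is the sum of the merged weights.
merge 7/100 + 1/10 → 17/100
merge 3/25 + 13/100 → 1/4
merge 13/100 + 13/100 → 13/50
merge 7/50 + 17/100 → 31/100
merge 9/50 + 1/4 → 43/100
merge 13/50 + 31/100 → 57/100
merge 43/100 + 57/100 → 1
L = 17/100 + 1/4 + 13/50 + 31/100 + 43/100 + 57/100 + 1 = 299/100 = 2.99 bits/symbol.

2.99 bits/symbol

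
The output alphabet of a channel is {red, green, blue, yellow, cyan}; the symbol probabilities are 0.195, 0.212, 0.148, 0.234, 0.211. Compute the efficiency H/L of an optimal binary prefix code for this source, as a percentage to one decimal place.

98.4%

Entropy H = −Σ p log₂ p ≈ 2.3062 bits.
Huffman merges: 37/250+39/200→343/1000; 211/1000+53/250→423/1000; 117/500+343/1000→577/1000; 423/1000+577/1000→1. L = 2343/1000 ≈ 2.3430.
Efficiency = H/L = 2.3062/2.3430 = 98.4%.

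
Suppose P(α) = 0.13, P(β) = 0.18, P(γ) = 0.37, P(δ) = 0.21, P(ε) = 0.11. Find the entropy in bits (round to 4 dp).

H = −Σ pᵢ log₂ pᵢ.
−0.13·log₂(0.13) = 0.3826
−0.18·log₂(0.18) = 0.4453
−0.37·log₂(0.37) = 0.5307
−0.21·log₂(0.21) = 0.4728
−0.11·log₂(0.11) = 0.3503
Sum ≈ 2.1818 → 2.1818 bits.

2.1818 bits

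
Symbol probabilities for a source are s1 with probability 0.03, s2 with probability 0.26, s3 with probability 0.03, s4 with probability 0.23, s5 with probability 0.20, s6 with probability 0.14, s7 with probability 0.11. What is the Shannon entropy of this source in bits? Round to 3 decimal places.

H = −Σ pᵢ log₂ pᵢ.
−0.03·log₂(0.03) = 0.1518
−0.26·log₂(0.26) = 0.5053
−0.03·log₂(0.03) = 0.1518
−0.23·log₂(0.23) = 0.4877
−0.20·log₂(0.20) = 0.4644
−0.14·log₂(0.14) = 0.3971
−0.11·log₂(0.11) = 0.3503
Sum ≈ 2.5083 → 2.508 bits.

2.508 bits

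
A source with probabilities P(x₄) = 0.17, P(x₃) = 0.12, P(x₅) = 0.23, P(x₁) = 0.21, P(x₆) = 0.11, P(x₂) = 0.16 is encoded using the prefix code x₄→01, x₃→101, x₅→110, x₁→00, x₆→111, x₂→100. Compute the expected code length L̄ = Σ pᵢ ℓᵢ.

L̄ = Σ pᵢ·ℓᵢ = 0.17·2 + 0.12·3 + 0.23·3 + 0.21·2 + 0.11·3 + 0.16·3 = 2.62 bits/symbol.

2.62 bits/symbol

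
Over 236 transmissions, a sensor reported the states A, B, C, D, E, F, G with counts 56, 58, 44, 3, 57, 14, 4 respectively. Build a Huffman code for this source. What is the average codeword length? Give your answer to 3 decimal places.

Probabilities are the counts divided by 236.
Repeatedly combine the two least-probable nodes; the expected code length is the sum of the merged weights.
merge 3/236 + 1/59 → 7/236
merge 7/236 + 7/118 → 21/236
merge 21/236 + 11/59 → 65/236
merge 14/59 + 57/236 → 113/236
merge 29/118 + 65/236 → 123/236
merge 113/236 + 123/236 → 1
L = 7/236 + 21/236 + 65/236 + 113/236 + 123/236 + 1 = 565/236 ≈ 2.394 bits/symbol.

2.394 bits/symbol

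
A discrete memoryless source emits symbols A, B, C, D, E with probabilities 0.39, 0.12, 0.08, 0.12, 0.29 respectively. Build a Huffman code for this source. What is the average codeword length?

Repeatedly combine the two least-probable nodes; the expected code length is the sum of the merged weights.
merge 2/25 + 3/25 → 1/5
merge 3/25 + 1/5 → 8/25
merge 29/100 + 8/25 → 61/100
merge 39/100 + 61/100 → 1
L = 1/5 + 8/25 + 61/100 + 1 = 213/100 = 2.13 bits/symbol.

2.13 bits/symbol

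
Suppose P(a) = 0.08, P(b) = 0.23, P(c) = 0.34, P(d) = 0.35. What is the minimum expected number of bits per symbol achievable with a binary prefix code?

Repeatedly combine the two least-probable nodes; the expected code length is the sum of the merged weights.
merge 2/25 + 23/100 → 31/100
merge 31/100 + 17/50 → 13/20
merge 7/20 + 13/20 → 1
L = 31/100 + 13/20 + 1 = 49/25 = 1.96 bits/symbol.

1.96 bits/symbol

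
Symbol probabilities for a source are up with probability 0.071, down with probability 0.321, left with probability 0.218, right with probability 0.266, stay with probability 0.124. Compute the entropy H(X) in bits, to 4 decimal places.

H = −Σ pᵢ log₂ pᵢ.
−0.071·log₂(0.071) = 0.2709
−0.321·log₂(0.321) = 0.5262
−0.218·log₂(0.218) = 0.4791
−0.266·log₂(0.266) = 0.5082
−0.124·log₂(0.124) = 0.3734
Sum ≈ 2.1579 → 2.1579 bits.

2.1579 bits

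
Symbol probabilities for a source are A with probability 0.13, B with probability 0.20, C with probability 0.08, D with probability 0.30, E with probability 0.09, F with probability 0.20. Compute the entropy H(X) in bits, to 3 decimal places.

H = −Σ pᵢ log₂ pᵢ.
−0.13·log₂(0.13) = 0.3826
−0.20·log₂(0.20) = 0.4644
−0.08·log₂(0.08) = 0.2915
−0.30·log₂(0.30) = 0.5211
−0.09·log₂(0.09) = 0.3127
−0.20·log₂(0.20) = 0.4644
Sum ≈ 2.4367 → 2.437 bits.

2.437 bits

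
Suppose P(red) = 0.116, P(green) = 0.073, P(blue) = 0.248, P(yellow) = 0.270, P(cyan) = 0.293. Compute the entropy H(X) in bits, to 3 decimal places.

2.164 bits

H = −Σ pᵢ log₂ pᵢ.
−0.116·log₂(0.116) = 0.3605
−0.073·log₂(0.073) = 0.2756
−0.248·log₂(0.248) = 0.4989
−0.270·log₂(0.270) = 0.5100
−0.293·log₂(0.293) = 0.5189
Sum ≈ 2.1640 → 2.164 bits.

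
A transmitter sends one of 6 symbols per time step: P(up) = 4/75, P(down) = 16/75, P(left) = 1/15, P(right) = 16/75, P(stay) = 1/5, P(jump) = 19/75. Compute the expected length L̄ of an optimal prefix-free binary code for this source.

2.44 bits/symbol

Repeatedly combine the two least-probable nodes; the expected code length is the sum of the merged weights.
merge 4/75 + 1/15 → 3/25
merge 3/25 + 1/5 → 8/25
merge 16/75 + 16/75 → 32/75
merge 19/75 + 8/25 → 43/75
merge 32/75 + 43/75 → 1
L = 3/25 + 8/25 + 32/75 + 43/75 + 1 = 61/25 = 2.44 bits/symbol.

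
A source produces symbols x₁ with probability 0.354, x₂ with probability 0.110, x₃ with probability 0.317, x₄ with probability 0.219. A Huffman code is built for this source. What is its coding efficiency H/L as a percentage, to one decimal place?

95.5%

Entropy H = −Σ p log₂ p ≈ 1.8859 bits.
Huffman merges: 11/100+219/1000→329/1000; 317/1000+329/1000→323/500; 177/500+323/500→1. L = 79/40 ≈ 1.9750.
Efficiency = H/L = 1.8859/1.9750 = 95.5%.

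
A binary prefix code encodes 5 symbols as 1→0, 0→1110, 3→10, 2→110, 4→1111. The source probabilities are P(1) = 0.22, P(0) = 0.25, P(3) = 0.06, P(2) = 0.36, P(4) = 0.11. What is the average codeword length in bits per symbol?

L̄ = Σ pᵢ·ℓᵢ = 0.22·1 + 0.25·4 + 0.06·2 + 0.36·3 + 0.11·4 = 2.86 bits/symbol.

2.86 bits/symbol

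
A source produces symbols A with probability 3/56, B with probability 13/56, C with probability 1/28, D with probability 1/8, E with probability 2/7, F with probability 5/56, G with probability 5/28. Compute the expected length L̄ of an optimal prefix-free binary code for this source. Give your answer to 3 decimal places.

2.571 bits/symbol

Repeatedly combine the two least-probable nodes; the expected code length is the sum of the merged weights.
merge 1/28 + 3/56 → 5/56
merge 5/56 + 5/56 → 5/28
merge 1/8 + 5/28 → 17/56
merge 5/28 + 13/56 → 23/56
merge 2/7 + 17/56 → 33/56
merge 23/56 + 33/56 → 1
L = 5/56 + 5/28 + 17/56 + 23/56 + 33/56 + 1 = 18/7 ≈ 2.571 bits/symbol.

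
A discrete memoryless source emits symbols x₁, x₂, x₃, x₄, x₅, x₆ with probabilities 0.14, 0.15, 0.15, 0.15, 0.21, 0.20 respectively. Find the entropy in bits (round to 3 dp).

2.566 bits

H = −Σ pᵢ log₂ pᵢ.
−0.14·log₂(0.14) = 0.3971
−0.15·log₂(0.15) = 0.4105
−0.15·log₂(0.15) = 0.4105
−0.15·log₂(0.15) = 0.4105
−0.21·log₂(0.21) = 0.4728
−0.20·log₂(0.20) = 0.4644
Sum ≈ 2.5660 → 2.566 bits.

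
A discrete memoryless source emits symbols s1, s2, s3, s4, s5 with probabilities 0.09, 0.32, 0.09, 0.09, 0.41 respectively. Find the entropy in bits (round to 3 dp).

H = −Σ pᵢ log₂ pᵢ.
−0.09·log₂(0.09) = 0.3127
−0.32·log₂(0.32) = 0.5260
−0.09·log₂(0.09) = 0.3127
−0.09·log₂(0.09) = 0.3127
−0.41·log₂(0.41) = 0.5274
Sum ≈ 1.9914 → 1.991 bits.

1.991 bits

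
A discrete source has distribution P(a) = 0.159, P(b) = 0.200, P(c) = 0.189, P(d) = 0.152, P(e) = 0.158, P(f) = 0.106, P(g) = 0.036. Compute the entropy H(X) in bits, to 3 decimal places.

H = −Σ pᵢ log₂ pᵢ.
−0.159·log₂(0.159) = 0.4218
−0.200·log₂(0.200) = 0.4644
−0.189·log₂(0.189) = 0.4543
−0.152·log₂(0.152) = 0.4131
−0.158·log₂(0.158) = 0.4206
−0.106·log₂(0.106) = 0.3432
−0.036·log₂(0.036) = 0.1727
Sum ≈ 2.6900 → 2.690 bits.

2.690 bits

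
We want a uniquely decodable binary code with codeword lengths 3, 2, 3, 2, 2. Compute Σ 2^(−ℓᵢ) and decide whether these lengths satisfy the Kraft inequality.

1; yes

With common denominator 2^3 = 8: Σ 2^(−ℓᵢ) = 1/8 + 2/8 + 1/8 + 2/8 + 2/8 = 8/8 = 1.
Kraft's inequality requires Σ ≤ 1; here Σ = 1 ≤ 1, so such a prefix code exists.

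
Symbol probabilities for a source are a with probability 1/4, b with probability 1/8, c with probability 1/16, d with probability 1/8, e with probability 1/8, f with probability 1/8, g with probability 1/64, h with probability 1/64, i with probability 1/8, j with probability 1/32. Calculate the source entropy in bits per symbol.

Each probability is a power of 1/2, so log₂(1/p) is an integer.
H = Σ p·log₂(1/p) = 1/4·2 + 1/8·3 + 1/16·4 + 1/8·3 + 1/8·3 + 1/8·3 + 1/64·6 + 1/64·6 + 1/8·3 + 1/32·5 = 2.96875 bits.

2.96875 bits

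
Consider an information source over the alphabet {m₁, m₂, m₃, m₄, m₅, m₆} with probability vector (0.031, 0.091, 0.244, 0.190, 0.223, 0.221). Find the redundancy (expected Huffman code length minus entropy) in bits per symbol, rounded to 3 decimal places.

0.048 bits

Entropy H = −Σ p log₂ p ≈ 2.3859 bits.
Huffman merges: 31/1000+91/1000→61/500; 61/500+19/100→39/125; 221/1000+223/1000→111/250; 61/250+39/125→139/250; 111/250+139/250→1. L = 1217/500 ≈ 2.4340.
L − H = 2.4340 − 2.3859 = 0.048 bits.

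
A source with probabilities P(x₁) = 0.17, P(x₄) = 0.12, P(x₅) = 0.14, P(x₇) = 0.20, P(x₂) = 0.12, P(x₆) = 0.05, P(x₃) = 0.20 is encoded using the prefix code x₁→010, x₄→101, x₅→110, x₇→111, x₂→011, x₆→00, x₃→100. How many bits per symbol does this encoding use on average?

L̄ = Σ pᵢ·ℓᵢ = 0.17·3 + 0.12·3 + 0.14·3 + 0.20·3 + 0.12·3 + 0.05·2 + 0.20·3 = 2.95 bits/symbol.

2.95 bits/symbol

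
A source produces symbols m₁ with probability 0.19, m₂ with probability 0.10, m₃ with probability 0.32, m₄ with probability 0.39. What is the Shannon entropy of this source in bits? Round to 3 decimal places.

H = −Σ pᵢ log₂ pᵢ.
−0.19·log₂(0.19) = 0.4552
−0.10·log₂(0.10) = 0.3322
−0.32·log₂(0.32) = 0.5260
−0.39·log₂(0.39) = 0.5298
Sum ≈ 1.8433 → 1.843 bits.

1.843 bits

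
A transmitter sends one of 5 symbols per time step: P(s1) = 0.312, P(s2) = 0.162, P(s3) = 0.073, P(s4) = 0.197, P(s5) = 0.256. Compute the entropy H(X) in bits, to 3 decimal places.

2.190 bits

H = −Σ pᵢ log₂ pᵢ.
−0.312·log₂(0.312) = 0.5243
−0.162·log₂(0.162) = 0.4254
−0.073·log₂(0.073) = 0.2756
−0.197·log₂(0.197) = 0.4617
−0.256·log₂(0.256) = 0.5032
Sum ≈ 2.1903 → 2.190 bits.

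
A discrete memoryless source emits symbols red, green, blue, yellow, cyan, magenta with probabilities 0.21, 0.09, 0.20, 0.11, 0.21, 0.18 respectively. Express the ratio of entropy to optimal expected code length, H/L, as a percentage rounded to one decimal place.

97.6%

Entropy H = −Σ p log₂ p ≈ 2.5183 bits.
Huffman merges: 9/100+11/100→1/5; 9/50+1/5→19/50; 1/5+21/100→41/100; 21/100+19/50→59/100; 41/100+59/100→1. L = 129/50 ≈ 2.5800.
Efficiency = H/L = 2.5183/2.5800 = 97.6%.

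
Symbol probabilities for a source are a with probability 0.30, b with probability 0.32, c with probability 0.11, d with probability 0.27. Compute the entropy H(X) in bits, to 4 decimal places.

H = −Σ pᵢ log₂ pᵢ.
−0.30·log₂(0.30) = 0.5211
−0.32·log₂(0.32) = 0.5260
−0.11·log₂(0.11) = 0.3503
−0.27·log₂(0.27) = 0.5100
Sum ≈ 1.9074 → 1.9074 bits.

1.9074 bits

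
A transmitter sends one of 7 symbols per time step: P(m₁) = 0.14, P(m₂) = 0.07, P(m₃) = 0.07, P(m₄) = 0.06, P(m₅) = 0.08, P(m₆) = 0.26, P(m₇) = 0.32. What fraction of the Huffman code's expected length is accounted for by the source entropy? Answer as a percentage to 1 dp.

Entropy H = −Σ p log₂ p ≈ 2.5006 bits.
Huffman merges: 3/50+7/100→13/100; 7/100+2/25→3/20; 13/100+7/50→27/100; 3/20+13/50→41/100; 27/100+8/25→59/100; 41/100+59/100→1. L = 51/20 ≈ 2.5500.
Efficiency = H/L = 2.5006/2.5500 = 98.1%.

98.1%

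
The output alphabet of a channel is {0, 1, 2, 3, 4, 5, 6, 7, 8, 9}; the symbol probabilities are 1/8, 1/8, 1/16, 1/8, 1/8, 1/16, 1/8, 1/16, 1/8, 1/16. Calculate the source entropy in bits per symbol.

Each probability is a power of 1/2, so log₂(1/p) is an integer.
H = Σ p·log₂(1/p) = 1/8·3 + 1/8·3 + 1/16·4 + 1/8·3 + 1/8·3 + 1/16·4 + 1/8·3 + 1/16·4 + 1/8·3 + 1/16·4 = 3.25 bits.

3.25 bits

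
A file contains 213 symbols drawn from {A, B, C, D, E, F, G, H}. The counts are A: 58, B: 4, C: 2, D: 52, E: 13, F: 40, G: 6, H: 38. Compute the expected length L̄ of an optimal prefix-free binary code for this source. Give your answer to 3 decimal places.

Probabilities are the counts divided by 213.
Repeatedly combine the two least-probable nodes; the expected code length is the sum of the merged weights.
merge 2/213 + 4/213 → 2/71
merge 2/71 + 2/71 → 4/71
merge 4/71 + 13/213 → 25/213
merge 25/213 + 38/213 → 21/71
merge 40/213 + 52/213 → 92/213
merge 58/213 + 21/71 → 121/213
merge 92/213 + 121/213 → 1
L = 2/71 + 4/71 + 25/213 + 21/71 + 92/213 + 121/213 + 1 = 532/213 ≈ 2.498 bits/symbol.

2.498 bits/symbol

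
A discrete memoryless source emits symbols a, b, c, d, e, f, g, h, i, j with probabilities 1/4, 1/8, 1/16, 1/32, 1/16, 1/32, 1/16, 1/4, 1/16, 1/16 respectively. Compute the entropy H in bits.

2.9375 bits

Each probability is a power of 1/2, so log₂(1/p) is an integer.
H = Σ p·log₂(1/p) = 1/4·2 + 1/8·3 + 1/16·4 + 1/32·5 + 1/16·4 + 1/32·5 + 1/16·4 + 1/4·2 + 1/16·4 + 1/16·4 = 2.9375 bits.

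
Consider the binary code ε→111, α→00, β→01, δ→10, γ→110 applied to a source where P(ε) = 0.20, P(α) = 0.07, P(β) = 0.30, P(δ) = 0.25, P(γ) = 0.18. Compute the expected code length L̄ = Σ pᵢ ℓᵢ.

2.38 bits/symbol

L̄ = Σ pᵢ·ℓᵢ = 0.20·3 + 0.07·2 + 0.30·2 + 0.25·2 + 0.18·3 = 2.38 bits/symbol.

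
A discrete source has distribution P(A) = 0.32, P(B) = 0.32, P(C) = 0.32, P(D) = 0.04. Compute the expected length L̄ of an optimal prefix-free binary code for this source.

2 bits/symbol

Repeatedly combine the two least-probable nodes; the expected code length is the sum of the merged weights.
merge 1/25 + 8/25 → 9/25
merge 8/25 + 8/25 → 16/25
merge 9/25 + 16/25 → 1
L = 9/25 + 16/25 + 1 = 2 bits/symbol.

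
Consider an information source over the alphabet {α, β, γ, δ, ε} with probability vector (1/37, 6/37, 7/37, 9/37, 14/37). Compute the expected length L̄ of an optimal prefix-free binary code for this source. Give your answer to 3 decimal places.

Repeatedly combine the two least-probable nodes; the expected code length is the sum of the merged weights.
merge 1/37 + 6/37 → 7/37
merge 7/37 + 7/37 → 14/37
merge 9/37 + 14/37 → 23/37
merge 14/37 + 23/37 → 1
L = 7/37 + 14/37 + 23/37 + 1 = 81/37 ≈ 2.189 bits/symbol.

2.189 bits/symbol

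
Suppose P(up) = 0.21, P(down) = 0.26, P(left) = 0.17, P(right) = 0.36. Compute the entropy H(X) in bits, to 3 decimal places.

1.943 bits

H = −Σ pᵢ log₂ pᵢ.
−0.21·log₂(0.21) = 0.4728
−0.26·log₂(0.26) = 0.5053
−0.17·log₂(0.17) = 0.4346
−0.36·log₂(0.36) = 0.5306
Sum ≈ 1.9433 → 1.943 bits.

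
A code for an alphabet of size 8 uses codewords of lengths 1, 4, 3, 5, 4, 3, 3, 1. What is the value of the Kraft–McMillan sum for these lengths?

1.53125

With common denominator 2^5 = 32: Σ 2^(−ℓᵢ) = 16/32 + 2/32 + 4/32 + 1/32 + 2/32 + 4/32 + 4/32 + 16/32 = 49/32 = 1.53125.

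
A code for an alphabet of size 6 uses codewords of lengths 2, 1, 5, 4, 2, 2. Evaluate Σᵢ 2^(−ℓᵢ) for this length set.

1.34375

With common denominator 2^5 = 32: Σ 2^(−ℓᵢ) = 8/32 + 16/32 + 1/32 + 2/32 + 8/32 + 8/32 = 43/32 = 1.34375.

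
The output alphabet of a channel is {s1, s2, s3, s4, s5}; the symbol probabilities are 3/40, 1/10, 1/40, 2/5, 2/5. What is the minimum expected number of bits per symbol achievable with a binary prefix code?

1.9 bits/symbol

Repeatedly combine the two least-probable nodes; the expected code length is the sum of the merged weights.
merge 1/40 + 3/40 → 1/10
merge 1/10 + 1/10 → 1/5
merge 1/5 + 2/5 → 3/5
merge 2/5 + 3/5 → 1
L = 1/10 + 1/5 + 3/5 + 1 = 19/10 = 1.9 bits/symbol.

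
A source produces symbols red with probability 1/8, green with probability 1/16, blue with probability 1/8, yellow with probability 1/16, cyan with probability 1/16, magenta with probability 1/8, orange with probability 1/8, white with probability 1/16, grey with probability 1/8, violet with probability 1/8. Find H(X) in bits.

Each probability is a power of 1/2, so log₂(1/p) is an integer.
H = Σ p·log₂(1/p) = 1/8·3 + 1/16·4 + 1/8·3 + 1/16·4 + 1/16·4 + 1/8·3 + 1/8·3 + 1/16·4 + 1/8·3 + 1/8·3 = 3.25 bits.

3.25 bits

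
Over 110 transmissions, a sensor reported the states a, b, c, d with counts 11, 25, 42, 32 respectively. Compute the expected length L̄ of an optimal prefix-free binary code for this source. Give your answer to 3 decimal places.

1.945 bits/symbol

Probabilities are the counts divided by 110.
Repeatedly combine the two least-probable nodes; the expected code length is the sum of the merged weights.
merge 1/10 + 5/22 → 18/55
merge 16/55 + 18/55 → 34/55
merge 21/55 + 34/55 → 1
L = 18/55 + 34/55 + 1 = 107/55 ≈ 1.945 bits/symbol.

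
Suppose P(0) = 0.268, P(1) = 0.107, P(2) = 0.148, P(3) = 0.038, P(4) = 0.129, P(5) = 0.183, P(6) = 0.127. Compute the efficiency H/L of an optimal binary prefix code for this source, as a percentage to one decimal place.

Entropy H = −Σ p log₂ p ≈ 2.6489 bits.
Huffman merges: 19/500+107/1000→29/200; 127/1000+129/1000→32/125; 29/200+37/250→293/1000; 183/1000+32/125→439/1000; 67/250+293/1000→561/1000; 439/1000+561/1000→1. L = 1347/500 ≈ 2.6940.
Efficiency = H/L = 2.6489/2.6940 = 98.3%.

98.3%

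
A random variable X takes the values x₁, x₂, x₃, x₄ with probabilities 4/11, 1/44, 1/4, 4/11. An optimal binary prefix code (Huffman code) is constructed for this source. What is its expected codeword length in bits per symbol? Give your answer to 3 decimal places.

1.909 bits/symbol

Repeatedly combine the two least-probable nodes; the expected code length is the sum of the merged weights.
merge 1/44 + 1/4 → 3/11
merge 3/11 + 4/11 → 7/11
merge 4/11 + 7/11 → 1
L = 3/11 + 7/11 + 1 = 21/11 ≈ 1.909 bits/symbol.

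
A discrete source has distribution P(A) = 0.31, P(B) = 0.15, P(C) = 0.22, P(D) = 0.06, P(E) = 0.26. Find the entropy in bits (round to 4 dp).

H = −Σ pᵢ log₂ pᵢ.
−0.31·log₂(0.31) = 0.5238
−0.15·log₂(0.15) = 0.4105
−0.22·log₂(0.22) = 0.4806
−0.06·log₂(0.06) = 0.2435
−0.26·log₂(0.26) = 0.5053
Sum ≈ 2.1637 → 2.1637 bits.

2.1637 bits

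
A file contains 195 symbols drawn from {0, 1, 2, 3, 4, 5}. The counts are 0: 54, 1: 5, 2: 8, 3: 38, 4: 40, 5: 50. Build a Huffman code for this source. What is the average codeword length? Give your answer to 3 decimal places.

2.328 bits/symbol

Probabilities are the counts divided by 195.
Repeatedly combine the two least-probable nodes; the expected code length is the sum of the merged weights.
merge 1/39 + 8/195 → 1/15
merge 1/15 + 38/195 → 17/65
merge 8/39 + 10/39 → 6/13
merge 17/65 + 18/65 → 7/13
merge 6/13 + 7/13 → 1
L = 1/15 + 17/65 + 6/13 + 7/13 + 1 = 454/195 ≈ 2.328 bits/symbol.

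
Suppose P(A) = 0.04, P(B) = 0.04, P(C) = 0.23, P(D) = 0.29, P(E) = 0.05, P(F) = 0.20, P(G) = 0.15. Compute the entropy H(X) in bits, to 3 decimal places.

H = −Σ pᵢ log₂ pᵢ.
−0.04·log₂(0.04) = 0.1858
−0.04·log₂(0.04) = 0.1858
−0.23·log₂(0.23) = 0.4877
−0.29·log₂(0.29) = 0.5179
−0.05·log₂(0.05) = 0.2161
−0.20·log₂(0.20) = 0.4644
−0.15·log₂(0.15) = 0.4105
Sum ≈ 2.4681 → 2.468 bits.

2.468 bits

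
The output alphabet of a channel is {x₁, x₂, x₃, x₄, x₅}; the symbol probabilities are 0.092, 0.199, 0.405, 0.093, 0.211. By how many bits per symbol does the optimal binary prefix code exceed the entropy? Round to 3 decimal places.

0.063 bits

Entropy H = −Σ p log₂ p ≈ 2.1006 bits.
Huffman merges: 23/250+93/1000→37/200; 37/200+199/1000→48/125; 211/1000+48/125→119/200; 81/200+119/200→1. L = 541/250 ≈ 2.1640.
L − H = 2.1640 − 2.1006 = 0.063 bits.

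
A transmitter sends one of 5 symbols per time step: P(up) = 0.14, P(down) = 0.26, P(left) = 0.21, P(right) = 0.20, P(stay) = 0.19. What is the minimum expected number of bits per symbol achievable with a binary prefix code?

Repeatedly combine the two least-probable nodes; the expected code length is the sum of the merged weights.
merge 7/50 + 19/100 → 33/100
merge 1/5 + 21/100 → 41/100
merge 13/50 + 33/100 → 59/100
merge 41/100 + 59/100 → 1
L = 33/100 + 41/100 + 59/100 + 1 = 233/100 = 2.33 bits/symbol.

2.33 bits/symbol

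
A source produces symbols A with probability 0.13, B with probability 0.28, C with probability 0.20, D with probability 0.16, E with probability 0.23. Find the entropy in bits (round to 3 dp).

H = −Σ pᵢ log₂ pᵢ.
−0.13·log₂(0.13) = 0.3826
−0.28·log₂(0.28) = 0.5142
−0.20·log₂(0.20) = 0.4644
−0.16·log₂(0.16) = 0.4230
−0.23·log₂(0.23) = 0.4877
Sum ≈ 2.2719 → 2.272 bits.

2.272 bits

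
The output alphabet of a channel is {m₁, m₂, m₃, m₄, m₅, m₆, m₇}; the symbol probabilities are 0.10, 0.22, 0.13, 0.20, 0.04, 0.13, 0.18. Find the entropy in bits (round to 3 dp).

2.674 bits

H = −Σ pᵢ log₂ pᵢ.
−0.10·log₂(0.10) = 0.3322
−0.22·log₂(0.22) = 0.4806
−0.13·log₂(0.13) = 0.3826
−0.20·log₂(0.20) = 0.4644
−0.04·log₂(0.04) = 0.1858
−0.13·log₂(0.13) = 0.3826
−0.18·log₂(0.18) = 0.4453
Sum ≈ 2.6735 → 2.674 bits.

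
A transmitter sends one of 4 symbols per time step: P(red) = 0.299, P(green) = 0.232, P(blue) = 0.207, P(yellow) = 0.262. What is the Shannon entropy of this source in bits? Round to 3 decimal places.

H = −Σ pᵢ log₂ pᵢ.
−0.299·log₂(0.299) = 0.5208
−0.232·log₂(0.232) = 0.4890
−0.207·log₂(0.207) = 0.4704
−0.262·log₂(0.262) = 0.5063
Sum ≈ 1.9864 → 1.986 bits.

1.986 bits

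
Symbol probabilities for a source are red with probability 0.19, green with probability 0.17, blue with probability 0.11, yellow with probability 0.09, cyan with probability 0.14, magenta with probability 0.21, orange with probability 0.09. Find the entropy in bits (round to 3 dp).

2.735 bits

H = −Σ pᵢ log₂ pᵢ.
−0.19·log₂(0.19) = 0.4552
−0.17·log₂(0.17) = 0.4346
−0.11·log₂(0.11) = 0.3503
−0.09·log₂(0.09) = 0.3127
−0.14·log₂(0.14) = 0.3971
−0.21·log₂(0.21) = 0.4728
−0.09·log₂(0.09) = 0.3127
Sum ≈ 2.7353 → 2.735 bits.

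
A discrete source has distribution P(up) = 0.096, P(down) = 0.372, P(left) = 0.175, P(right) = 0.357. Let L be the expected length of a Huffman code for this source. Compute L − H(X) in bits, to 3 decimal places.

0.073 bits

Entropy H = −Σ p log₂ p ≈ 1.8258 bits.
Huffman merges: 12/125+7/40→271/1000; 271/1000+357/1000→157/250; 93/250+157/250→1. L = 1899/1000 ≈ 1.8990.
L − H = 1.8990 − 1.8258 = 0.073 bits.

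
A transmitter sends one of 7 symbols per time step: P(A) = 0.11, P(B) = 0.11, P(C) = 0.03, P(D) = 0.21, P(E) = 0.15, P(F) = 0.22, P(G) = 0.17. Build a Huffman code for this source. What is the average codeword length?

2.71 bits/symbol

Repeatedly combine the two least-probable nodes; the expected code length is the sum of the merged weights.
merge 3/100 + 11/100 → 7/50
merge 11/100 + 7/50 → 1/4
merge 3/20 + 17/100 → 8/25
merge 21/100 + 11/50 → 43/100
merge 1/4 + 8/25 → 57/100
merge 43/100 + 57/100 → 1
L = 7/50 + 1/4 + 8/25 + 43/100 + 57/100 + 1 = 271/100 = 2.71 bits/symbol.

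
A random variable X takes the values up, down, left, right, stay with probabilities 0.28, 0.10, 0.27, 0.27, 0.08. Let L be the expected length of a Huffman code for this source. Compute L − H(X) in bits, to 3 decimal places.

Entropy H = −Σ p log₂ p ≈ 2.1580 bits.
Huffman merges: 2/25+1/10→9/50; 9/50+27/100→9/20; 27/100+7/25→11/20; 9/20+11/20→1. L = 109/50 ≈ 2.1800.
L − H = 2.1800 − 2.1580 = 0.022 bits.

0.022 bits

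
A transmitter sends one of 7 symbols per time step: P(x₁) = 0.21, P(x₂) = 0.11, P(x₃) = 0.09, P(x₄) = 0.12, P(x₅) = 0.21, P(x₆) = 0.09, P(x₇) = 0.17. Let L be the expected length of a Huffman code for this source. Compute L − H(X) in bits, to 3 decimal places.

Entropy H = −Σ p log₂ p ≈ 2.7229 bits.
Huffman merges: 9/100+9/100→9/50; 11/100+3/25→23/100; 17/100+9/50→7/20; 21/100+21/100→21/50; 23/100+7/20→29/50; 21/50+29/50→1. L = 69/25 ≈ 2.7600.
L − H = 2.7600 − 2.7229 = 0.037 bits.

0.037 bits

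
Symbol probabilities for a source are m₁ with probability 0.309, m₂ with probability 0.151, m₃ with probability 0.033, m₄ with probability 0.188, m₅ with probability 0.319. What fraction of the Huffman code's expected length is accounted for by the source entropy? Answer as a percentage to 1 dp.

Entropy H = −Σ p log₂ p ≈ 2.0769 bits.
Huffman merges: 33/1000+151/1000→23/125; 23/125+47/250→93/250; 309/1000+319/1000→157/250; 93/250+157/250→1. L = 273/125 ≈ 2.1840.
Efficiency = H/L = 2.0769/2.1840 = 95.1%.

95.1%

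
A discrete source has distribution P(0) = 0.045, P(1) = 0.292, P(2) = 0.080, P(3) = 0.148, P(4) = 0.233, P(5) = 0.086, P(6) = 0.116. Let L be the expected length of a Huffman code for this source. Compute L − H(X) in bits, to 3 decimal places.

0.026 bits

Entropy H = −Σ p log₂ p ≈ 2.5739 bits.
Huffman merges: 9/200+2/25→1/8; 43/500+29/250→101/500; 1/8+37/250→273/1000; 101/500+233/1000→87/200; 273/1000+73/250→113/200; 87/200+113/200→1. L = 13/5 ≈ 2.6000.
L − H = 2.6000 − 2.5739 = 0.026 bits.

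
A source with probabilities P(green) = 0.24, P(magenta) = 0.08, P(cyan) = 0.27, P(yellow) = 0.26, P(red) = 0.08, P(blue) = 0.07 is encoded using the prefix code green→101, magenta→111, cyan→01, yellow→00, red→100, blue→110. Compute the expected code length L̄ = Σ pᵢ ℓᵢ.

L̄ = Σ pᵢ·ℓᵢ = 0.24·3 + 0.08·3 + 0.27·2 + 0.26·2 + 0.08·3 + 0.07·3 = 2.47 bits/symbol.

2.47 bits/symbol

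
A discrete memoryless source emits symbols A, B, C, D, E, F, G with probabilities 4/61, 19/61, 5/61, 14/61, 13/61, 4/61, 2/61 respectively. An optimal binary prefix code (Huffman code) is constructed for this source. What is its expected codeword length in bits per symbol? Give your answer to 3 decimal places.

Repeatedly combine the two least-probable nodes; the expected code length is the sum of the merged weights.
merge 2/61 + 4/61 → 6/61
merge 4/61 + 5/61 → 9/61
merge 6/61 + 9/61 → 15/61
merge 13/61 + 14/61 → 27/61
merge 15/61 + 19/61 → 34/61
merge 27/61 + 34/61 → 1
L = 6/61 + 9/61 + 15/61 + 27/61 + 34/61 + 1 = 152/61 ≈ 2.492 bits/symbol.

2.492 bits/symbol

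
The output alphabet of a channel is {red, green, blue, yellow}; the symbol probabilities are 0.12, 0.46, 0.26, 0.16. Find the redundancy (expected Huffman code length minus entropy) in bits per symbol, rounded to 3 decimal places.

0.009 bits

Entropy H = −Σ p log₂ p ≈ 1.8107 bits.
Huffman merges: 3/25+4/25→7/25; 13/50+7/25→27/50; 23/50+27/50→1. L = 91/50 ≈ 1.8200.
L − H = 1.8200 − 1.8107 = 0.009 bits.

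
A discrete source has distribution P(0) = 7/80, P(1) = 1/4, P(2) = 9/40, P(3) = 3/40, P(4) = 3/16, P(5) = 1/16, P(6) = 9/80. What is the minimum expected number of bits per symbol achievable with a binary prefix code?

Repeatedly combine the two least-probable nodes; the expected code length is the sum of the merged weights.
merge 1/16 + 3/40 → 11/80
merge 7/80 + 9/80 → 1/5
merge 11/80 + 3/16 → 13/40
merge 1/5 + 9/40 → 17/40
merge 1/4 + 13/40 → 23/40
merge 17/40 + 23/40 → 1
L = 11/80 + 1/5 + 13/40 + 17/40 + 23/40 + 1 = 213/80 = 2.6625 bits/symbol.

2.6625 bits/symbol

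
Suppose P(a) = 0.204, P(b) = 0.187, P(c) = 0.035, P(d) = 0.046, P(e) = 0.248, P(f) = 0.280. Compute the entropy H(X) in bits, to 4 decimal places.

2.3069 bits

H = −Σ pᵢ log₂ pᵢ.
−0.204·log₂(0.204) = 0.4678
−0.187·log₂(0.187) = 0.4523
−0.035·log₂(0.035) = 0.1693
−0.046·log₂(0.046) = 0.2043
−0.248·log₂(0.248) = 0.4989
−0.280·log₂(0.280) = 0.5142
Sum ≈ 2.3069 → 2.3069 bits.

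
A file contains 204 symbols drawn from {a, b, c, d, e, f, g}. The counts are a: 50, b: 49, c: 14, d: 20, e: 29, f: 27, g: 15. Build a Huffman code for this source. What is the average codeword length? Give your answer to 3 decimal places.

Probabilities are the counts divided by 204.
Repeatedly combine the two least-probable nodes; the expected code length is the sum of the merged weights.
merge 7/102 + 5/68 → 29/204
merge 5/51 + 9/68 → 47/204
merge 29/204 + 29/204 → 29/102
merge 47/204 + 49/204 → 8/17
merge 25/102 + 29/102 → 9/17
merge 8/17 + 9/17 → 1
L = 29/204 + 47/204 + 29/102 + 8/17 + 9/17 + 1 = 271/102 ≈ 2.657 bits/symbol.

2.657 bits/symbol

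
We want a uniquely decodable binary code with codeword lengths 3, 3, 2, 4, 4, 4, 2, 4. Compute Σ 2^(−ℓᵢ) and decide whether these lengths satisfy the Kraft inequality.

1; yes

With common denominator 2^4 = 16: Σ 2^(−ℓᵢ) = 2/16 + 2/16 + 4/16 + 1/16 + 1/16 + 1/16 + 4/16 + 1/16 = 16/16 = 1.
Kraft's inequality requires Σ ≤ 1; here Σ = 1 ≤ 1, so such a prefix code exists.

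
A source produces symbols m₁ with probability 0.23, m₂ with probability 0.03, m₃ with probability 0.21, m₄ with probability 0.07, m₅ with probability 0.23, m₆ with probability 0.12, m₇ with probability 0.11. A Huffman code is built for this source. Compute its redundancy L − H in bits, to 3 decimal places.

0.054 bits

Entropy H = −Σ p log₂ p ≈ 2.5858 bits.
Huffman merges: 3/100+7/100→1/10; 1/10+11/100→21/100; 3/25+21/100→33/100; 21/100+23/100→11/25; 23/100+33/100→14/25; 11/25+14/25→1. L = 66/25 ≈ 2.6400.
L − H = 2.6400 − 2.5858 = 0.054 bits.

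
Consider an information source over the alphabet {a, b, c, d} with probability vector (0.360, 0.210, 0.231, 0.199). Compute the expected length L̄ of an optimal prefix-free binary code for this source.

2 bits/symbol

Repeatedly combine the two least-probable nodes; the expected code length is the sum of the merged weights.
merge 199/1000 + 21/100 → 409/1000
merge 231/1000 + 9/25 → 591/1000
merge 409/1000 + 591/1000 → 1
L = 409/1000 + 591/1000 + 1 = 2 bits/symbol.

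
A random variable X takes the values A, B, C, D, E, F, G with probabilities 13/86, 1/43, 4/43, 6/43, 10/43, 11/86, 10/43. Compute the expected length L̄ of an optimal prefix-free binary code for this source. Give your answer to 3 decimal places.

2.651 bits/symbol

Repeatedly combine the two least-probable nodes; the expected code length is the sum of the merged weights.
merge 1/43 + 4/43 → 5/43
merge 5/43 + 11/86 → 21/86
merge 6/43 + 13/86 → 25/86
merge 10/43 + 10/43 → 20/43
merge 21/86 + 25/86 → 23/43
merge 20/43 + 23/43 → 1
L = 5/43 + 21/86 + 25/86 + 20/43 + 23/43 + 1 = 114/43 ≈ 2.651 bits/symbol.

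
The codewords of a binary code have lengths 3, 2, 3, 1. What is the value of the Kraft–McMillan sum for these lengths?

1

With common denominator 2^3 = 8: Σ 2^(−ℓᵢ) = 1/8 + 2/8 + 1/8 + 4/8 = 8/8 = 1.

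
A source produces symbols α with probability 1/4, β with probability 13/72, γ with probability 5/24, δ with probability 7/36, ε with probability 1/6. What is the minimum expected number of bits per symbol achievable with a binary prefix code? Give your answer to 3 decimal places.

Repeatedly combine the two least-probable nodes; the expected code length is the sum of the merged weights.
merge 1/6 + 13/72 → 25/72
merge 7/36 + 5/24 → 29/72
merge 1/4 + 25/72 → 43/72
merge 29/72 + 43/72 → 1
L = 25/72 + 29/72 + 43/72 + 1 = 169/72 ≈ 2.347 bits/symbol.

2.347 bits/symbol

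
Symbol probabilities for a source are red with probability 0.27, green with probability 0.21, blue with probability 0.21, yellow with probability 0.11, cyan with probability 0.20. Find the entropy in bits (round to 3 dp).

2.270 bits

H = −Σ pᵢ log₂ pᵢ.
−0.27·log₂(0.27) = 0.5100
−0.21·log₂(0.21) = 0.4728
−0.21·log₂(0.21) = 0.4728
−0.11·log₂(0.11) = 0.3503
−0.20·log₂(0.20) = 0.4644
Sum ≈ 2.2703 → 2.270 bits.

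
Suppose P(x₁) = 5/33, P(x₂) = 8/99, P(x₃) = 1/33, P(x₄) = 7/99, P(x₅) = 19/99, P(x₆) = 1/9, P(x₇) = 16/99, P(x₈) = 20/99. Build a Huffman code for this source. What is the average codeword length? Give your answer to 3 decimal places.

Repeatedly combine the two least-probable nodes; the expected code length is the sum of the merged weights.
merge 1/33 + 7/99 → 10/99
merge 8/99 + 10/99 → 2/11
merge 1/9 + 5/33 → 26/99
merge 16/99 + 2/11 → 34/99
merge 19/99 + 20/99 → 13/33
merge 26/99 + 34/99 → 20/33
merge 13/33 + 20/33 → 1
L = 10/99 + 2/11 + 26/99 + 34/99 + 13/33 + 20/33 + 1 = 26/9 ≈ 2.889 bits/symbol.

2.889 bits/symbol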